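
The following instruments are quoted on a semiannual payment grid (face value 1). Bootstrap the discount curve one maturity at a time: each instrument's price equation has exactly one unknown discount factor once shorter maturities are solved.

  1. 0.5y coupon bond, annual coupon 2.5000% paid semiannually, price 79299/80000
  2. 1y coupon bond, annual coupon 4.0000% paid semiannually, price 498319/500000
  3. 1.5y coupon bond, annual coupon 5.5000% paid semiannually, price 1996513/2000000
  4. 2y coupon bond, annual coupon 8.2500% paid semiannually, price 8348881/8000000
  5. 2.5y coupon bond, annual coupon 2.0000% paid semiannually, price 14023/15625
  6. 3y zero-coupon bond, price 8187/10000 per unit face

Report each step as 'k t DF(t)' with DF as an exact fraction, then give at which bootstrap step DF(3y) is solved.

1 1/2 979/1000
2 1 9579/10000
3 3/2 9197/10000
4 2 8891/10000
5 5/2 1703/2000
6 3 8187/10000
DF(3y) is solved at step 6

step 1 [0.5y] bond c/2=1/80: DF=(79299/80000 − 1/80·(0))/(1+1/80) = 979/1000 ≈ 0.979000
step 2 [1y] bond c/2=1/50: DF=(498319/500000 − 1/50·(0.979000))/(1+1/50) = 9579/10000 ≈ 0.957900
step 3 [1.5y] bond c/2=11/400: DF=(1996513/2000000 − 11/400·(0.979000+0.957900))/(1+11/400) = 9197/10000 ≈ 0.919700
step 4 [2y] bond c/2=33/800: DF=(8348881/8000000 − 33/800·(0.979000+0.957900+0.919700))/(1+33/800) = 8891/10000 ≈ 0.889100
step 5 [2.5y] bond c/2=1/100: DF=(14023/15625 − 1/100·(0.979000+0.957900+0.919700+0.889100))/(1+1/100) = 1703/2000 ≈ 0.851500
step 6 [3y] zero: DF = P = 8187/10000 ≈ 0.818700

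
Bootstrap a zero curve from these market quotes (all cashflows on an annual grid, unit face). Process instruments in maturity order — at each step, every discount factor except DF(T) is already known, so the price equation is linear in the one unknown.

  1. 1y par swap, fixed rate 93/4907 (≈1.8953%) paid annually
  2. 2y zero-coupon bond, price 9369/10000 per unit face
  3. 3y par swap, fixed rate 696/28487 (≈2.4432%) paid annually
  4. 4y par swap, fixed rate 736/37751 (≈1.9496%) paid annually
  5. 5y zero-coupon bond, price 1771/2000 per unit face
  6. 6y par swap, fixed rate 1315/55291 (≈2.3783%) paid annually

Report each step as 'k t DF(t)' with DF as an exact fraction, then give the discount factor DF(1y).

step 1 [1y] swap r/1=93/4907: DF=(1 − 93/4907·(0))/(1+93/4907) = 4907/5000 ≈ 0.981400
step 2 [2y] zero: DF = P = 9369/10000 ≈ 0.936900
step 3 [3y] swap r/1=696/28487: DF=(1 − 696/28487·(0.981400+0.936900))/(1+696/28487) = 1163/1250 ≈ 0.930400
step 4 [4y] swap r/1=736/37751: DF=(1 − 736/37751·(0.981400+0.936900+0.930400))/(1+736/37751) = 579/625 ≈ 0.926400
step 5 [5y] zero: DF = P = 1771/2000 ≈ 0.885500
step 6 [6y] swap r/1=1315/55291: DF=(1 − 1315/55291·(0.981400+0.936900+0.930400+0.926400+0.885500))/(1+1315/55291) = 1737/2000 ≈ 0.868500

1 1 4907/5000
2 2 9369/10000
3 3 1163/1250
4 4 579/625
5 5 1771/2000
6 6 1737/2000
DF(1y) = 4907/5000 ≈ 0.981400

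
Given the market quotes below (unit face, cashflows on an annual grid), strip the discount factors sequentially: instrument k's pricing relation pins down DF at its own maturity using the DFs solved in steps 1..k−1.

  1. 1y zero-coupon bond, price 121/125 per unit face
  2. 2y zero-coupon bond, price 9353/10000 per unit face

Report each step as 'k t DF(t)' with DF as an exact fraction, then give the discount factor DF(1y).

step 1 [1y] zero: DF = P = 121/125 ≈ 0.968000
step 2 [2y] zero: DF = P = 9353/10000 ≈ 0.935300

1 1 121/125
2 2 9353/10000
DF(1y) = 121/125 ≈ 0.968000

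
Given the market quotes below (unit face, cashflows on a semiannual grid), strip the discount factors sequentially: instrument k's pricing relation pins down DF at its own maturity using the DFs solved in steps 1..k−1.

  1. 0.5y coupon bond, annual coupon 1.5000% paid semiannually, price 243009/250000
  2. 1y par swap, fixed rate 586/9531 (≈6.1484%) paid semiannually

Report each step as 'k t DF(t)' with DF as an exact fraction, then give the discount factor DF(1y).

step 1 [0.5y] bond c/2=3/400: DF=(243009/250000 − 3/400·(0))/(1+3/400) = 603/625 ≈ 0.964800
step 2 [1y] swap r/2=293/9531: DF=(1 − 293/9531·(0.964800))/(1+293/9531) = 4707/5000 ≈ 0.941400

1 1/2 603/625
2 1 4707/5000
DF(1y) = 4707/5000 ≈ 0.941400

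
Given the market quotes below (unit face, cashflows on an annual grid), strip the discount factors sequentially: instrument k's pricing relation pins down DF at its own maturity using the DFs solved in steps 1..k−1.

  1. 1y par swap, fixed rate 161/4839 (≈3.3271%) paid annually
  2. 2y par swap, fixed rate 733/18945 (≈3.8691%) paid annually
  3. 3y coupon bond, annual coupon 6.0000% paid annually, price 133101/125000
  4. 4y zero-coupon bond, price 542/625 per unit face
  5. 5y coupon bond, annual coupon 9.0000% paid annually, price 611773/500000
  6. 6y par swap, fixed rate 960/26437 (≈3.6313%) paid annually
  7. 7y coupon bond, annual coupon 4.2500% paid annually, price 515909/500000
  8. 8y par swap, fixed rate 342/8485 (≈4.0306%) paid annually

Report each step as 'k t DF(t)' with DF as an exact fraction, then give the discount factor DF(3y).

step 1 [1y] swap r/1=161/4839: DF=(1 − 161/4839·(0))/(1+161/4839) = 4839/5000 ≈ 0.967800
step 2 [2y] swap r/1=733/18945: DF=(1 − 733/18945·(0.967800))/(1+733/18945) = 9267/10000 ≈ 0.926700
step 3 [3y] bond c/1=3/50: DF=(133101/125000 − 3/50·(0.967800+0.926700))/(1+3/50) = 8973/10000 ≈ 0.897300
step 4 [4y] zero: DF = P = 542/625 ≈ 0.867200
step 5 [5y] bond c/1=9/100: DF=(611773/500000 − 9/100·(0.967800+0.926700+0.897300+0.867200))/(1+9/100) = 2051/2500 ≈ 0.820400
step 6 [6y] swap r/1=960/26437: DF=(1 − 960/26437·(0.967800+0.926700+0.897300+0.867200+0.820400))/(1+960/26437) = 101/125 ≈ 0.808000
step 7 [7y] bond c/1=17/400: DF=(515909/500000 − 17/400·(0.967800+0.926700+0.897300+0.867200+0.820400+0.808000))/(1+17/400) = 3871/5000 ≈ 0.774200
step 8 [8y] swap r/1=342/8485: DF=(1 − 342/8485·(0.967800+0.926700+0.897300+0.867200+0.820400+0.808000+0.774200))/(1+342/8485) = 454/625 ≈ 0.726400

1 1 4839/5000
2 2 9267/10000
3 3 8973/10000
4 4 542/625
5 5 2051/2500
6 6 101/125
7 7 3871/5000
8 8 454/625
DF(3y) = 8973/10000 ≈ 0.897300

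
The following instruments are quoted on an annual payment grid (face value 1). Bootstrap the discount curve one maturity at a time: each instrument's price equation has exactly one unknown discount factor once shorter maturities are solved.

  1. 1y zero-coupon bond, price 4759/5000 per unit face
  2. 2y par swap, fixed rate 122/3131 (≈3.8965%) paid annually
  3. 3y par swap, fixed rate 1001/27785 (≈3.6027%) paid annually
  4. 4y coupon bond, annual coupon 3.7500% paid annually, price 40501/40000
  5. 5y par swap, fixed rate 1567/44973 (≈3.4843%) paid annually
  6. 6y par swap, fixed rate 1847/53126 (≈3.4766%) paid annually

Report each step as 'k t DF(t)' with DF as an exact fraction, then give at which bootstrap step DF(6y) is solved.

step 1 [1y] zero: DF = P = 4759/5000 ≈ 0.951800
step 2 [2y] swap r/1=122/3131: DF=(1 − 122/3131·(0.951800))/(1+122/3131) = 2317/2500 ≈ 0.926800
step 3 [3y] swap r/1=1001/27785: DF=(1 − 1001/27785·(0.951800+0.926800))/(1+1001/27785) = 8999/10000 ≈ 0.899900
step 4 [4y] bond c/1=3/80: DF=(40501/40000 − 3/80·(0.951800+0.926800+0.899900))/(1+3/80) = 1751/2000 ≈ 0.875500
step 5 [5y] swap r/1=1567/44973: DF=(1 − 1567/44973·(0.951800+0.926800+0.899900+0.875500))/(1+1567/44973) = 8433/10000 ≈ 0.843300
step 6 [6y] swap r/1=1847/53126: DF=(1 − 1847/53126·(0.951800+0.926800+0.899900+0.875500+0.843300))/(1+1847/53126) = 8153/10000 ≈ 0.815300

1 1 4759/5000
2 2 2317/2500
3 3 8999/10000
4 4 1751/2000
5 5 8433/10000
6 6 8153/10000
DF(6y) is solved at step 6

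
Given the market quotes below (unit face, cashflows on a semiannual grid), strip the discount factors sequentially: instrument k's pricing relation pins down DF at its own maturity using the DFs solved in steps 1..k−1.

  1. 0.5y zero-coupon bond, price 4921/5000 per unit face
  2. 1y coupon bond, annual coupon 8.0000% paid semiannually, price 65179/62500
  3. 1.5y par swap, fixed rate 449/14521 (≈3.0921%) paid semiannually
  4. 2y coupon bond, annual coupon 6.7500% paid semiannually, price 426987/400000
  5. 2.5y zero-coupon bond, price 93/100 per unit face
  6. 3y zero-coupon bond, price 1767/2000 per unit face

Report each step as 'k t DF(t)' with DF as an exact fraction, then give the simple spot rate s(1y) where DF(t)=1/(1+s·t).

1 1/2 4921/5000
2 1 9649/10000
3 3/2 9551/10000
4 2 4689/5000
5 5/2 93/100
6 3 1767/2000
s(1y) = (1/(9649/10000) − 1)/(1) = 351/9649 ≈ 3.6377%

step 1 [0.5y] zero: DF = P = 4921/5000 ≈ 0.984200
step 2 [1y] bond c/2=1/25: DF=(65179/62500 − 1/25·(0.984200))/(1+1/25) = 9649/10000 ≈ 0.964900
step 3 [1.5y] swap r/2=449/29042: DF=(1 − 449/29042·(0.984200+0.964900))/(1+449/29042) = 9551/10000 ≈ 0.955100
step 4 [2y] bond c/2=27/800: DF=(426987/400000 − 27/800·(0.984200+0.964900+0.955100))/(1+27/800) = 4689/5000 ≈ 0.937800
step 5 [2.5y] zero: DF = P = 93/100 ≈ 0.930000
step 6 [3y] zero: DF = P = 1767/2000 ≈ 0.883500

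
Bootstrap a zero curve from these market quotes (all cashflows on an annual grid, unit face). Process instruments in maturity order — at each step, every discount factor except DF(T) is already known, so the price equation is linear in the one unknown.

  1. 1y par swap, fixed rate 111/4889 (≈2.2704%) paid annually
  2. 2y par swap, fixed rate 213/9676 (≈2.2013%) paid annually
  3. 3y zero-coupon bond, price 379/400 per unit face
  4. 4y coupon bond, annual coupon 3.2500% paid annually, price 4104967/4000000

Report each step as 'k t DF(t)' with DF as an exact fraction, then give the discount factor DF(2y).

1 1 4889/5000
2 2 4787/5000
3 3 379/400
4 4 1129/1250
DF(2y) = 4787/5000 ≈ 0.957400

step 1 [1y] swap r/1=111/4889: DF=(1 − 111/4889·(0))/(1+111/4889) = 4889/5000 ≈ 0.977800
step 2 [2y] swap r/1=213/9676: DF=(1 − 213/9676·(0.977800))/(1+213/9676) = 4787/5000 ≈ 0.957400
step 3 [3y] zero: DF = P = 379/400 ≈ 0.947500
step 4 [4y] bond c/1=13/400: DF=(4104967/4000000 − 13/400·(0.977800+0.957400+0.947500))/(1+13/400) = 1129/1250 ≈ 0.903200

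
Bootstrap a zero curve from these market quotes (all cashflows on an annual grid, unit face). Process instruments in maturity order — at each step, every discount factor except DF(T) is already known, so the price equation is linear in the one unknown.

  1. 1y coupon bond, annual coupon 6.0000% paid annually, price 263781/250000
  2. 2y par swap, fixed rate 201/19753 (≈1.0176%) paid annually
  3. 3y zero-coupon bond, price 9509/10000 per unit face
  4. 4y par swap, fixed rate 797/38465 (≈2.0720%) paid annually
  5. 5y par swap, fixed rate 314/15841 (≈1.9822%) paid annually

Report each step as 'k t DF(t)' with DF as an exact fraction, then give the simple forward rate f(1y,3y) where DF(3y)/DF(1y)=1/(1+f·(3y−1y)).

step 1 [1y] bond c/1=3/50: DF=(263781/250000 − 3/50·(0))/(1+3/50) = 4977/5000 ≈ 0.995400
step 2 [2y] swap r/1=201/19753: DF=(1 − 201/19753·(0.995400))/(1+201/19753) = 9799/10000 ≈ 0.979900
step 3 [3y] zero: DF = P = 9509/10000 ≈ 0.950900
step 4 [4y] swap r/1=797/38465: DF=(1 − 797/38465·(0.995400+0.979900+0.950900))/(1+797/38465) = 9203/10000 ≈ 0.920300
step 5 [5y] swap r/1=314/15841: DF=(1 − 314/15841·(0.995400+0.979900+0.950900+0.920300))/(1+314/15841) = 4529/5000 ≈ 0.905800

1 1 4977/5000
2 2 9799/10000
3 3 9509/10000
4 4 9203/10000
5 5 4529/5000
f(1y,3y) = ((4977/5000)/(9509/10000) − 1)/(2) = 445/19018 ≈ 2.3399%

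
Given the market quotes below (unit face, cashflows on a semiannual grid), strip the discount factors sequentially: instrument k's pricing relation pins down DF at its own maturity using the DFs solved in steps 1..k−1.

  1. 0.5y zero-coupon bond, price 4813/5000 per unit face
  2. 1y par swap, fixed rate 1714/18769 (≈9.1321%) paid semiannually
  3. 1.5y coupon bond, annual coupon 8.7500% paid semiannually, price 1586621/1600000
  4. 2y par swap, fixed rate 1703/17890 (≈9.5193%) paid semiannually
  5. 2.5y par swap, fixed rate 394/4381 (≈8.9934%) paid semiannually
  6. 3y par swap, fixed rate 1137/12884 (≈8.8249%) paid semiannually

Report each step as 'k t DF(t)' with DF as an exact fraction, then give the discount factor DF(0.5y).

step 1 [0.5y] zero: DF = P = 4813/5000 ≈ 0.962600
step 2 [1y] swap r/2=857/18769: DF=(1 − 857/18769·(0.962600))/(1+857/18769) = 9143/10000 ≈ 0.914300
step 3 [1.5y] bond c/2=7/160: DF=(1586621/1600000 − 7/160·(0.962600+0.914300))/(1+7/160) = 4357/5000 ≈ 0.871400
step 4 [2y] swap r/2=1703/35780: DF=(1 − 1703/35780·(0.962600+0.914300+0.871400))/(1+1703/35780) = 8297/10000 ≈ 0.829700
step 5 [2.5y] swap r/2=197/4381: DF=(1 − 197/4381·(0.962600+0.914300+0.871400+0.829700))/(1+197/4381) = 803/1000 ≈ 0.803000
step 6 [3y] swap r/2=1137/25768: DF=(1 − 1137/25768·(0.962600+0.914300+0.871400+0.829700+0.803000))/(1+1137/25768) = 3863/5000 ≈ 0.772600

1 1/2 4813/5000
2 1 9143/10000
3 3/2 4357/5000
4 2 8297/10000
5 5/2 803/1000
6 3 3863/5000
DF(0.5y) = 4813/5000 ≈ 0.962600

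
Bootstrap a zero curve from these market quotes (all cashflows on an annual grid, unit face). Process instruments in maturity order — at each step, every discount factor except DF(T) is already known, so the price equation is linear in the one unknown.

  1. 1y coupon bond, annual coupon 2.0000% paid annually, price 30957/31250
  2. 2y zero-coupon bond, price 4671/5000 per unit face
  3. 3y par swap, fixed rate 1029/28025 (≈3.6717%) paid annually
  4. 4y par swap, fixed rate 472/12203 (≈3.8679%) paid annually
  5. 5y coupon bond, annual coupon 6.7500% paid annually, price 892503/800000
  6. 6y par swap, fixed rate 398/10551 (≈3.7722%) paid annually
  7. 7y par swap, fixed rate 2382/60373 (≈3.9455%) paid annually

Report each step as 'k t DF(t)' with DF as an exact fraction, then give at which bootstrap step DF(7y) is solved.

step 1 [1y] bond c/1=1/50: DF=(30957/31250 − 1/50·(0))/(1+1/50) = 607/625 ≈ 0.971200
step 2 [2y] zero: DF = P = 4671/5000 ≈ 0.934200
step 3 [3y] swap r/1=1029/28025: DF=(1 − 1029/28025·(0.971200+0.934200))/(1+1029/28025) = 8971/10000 ≈ 0.897100
step 4 [4y] swap r/1=472/12203: DF=(1 − 472/12203·(0.971200+0.934200+0.897100))/(1+472/12203) = 1073/1250 ≈ 0.858400
step 5 [5y] bond c/1=27/400: DF=(892503/800000 − 27/400·(0.971200+0.934200+0.897100+0.858400))/(1+27/400) = 1017/1250 ≈ 0.813600
step 6 [6y] swap r/1=398/10551: DF=(1 − 398/10551·(0.971200+0.934200+0.897100+0.858400+0.813600))/(1+398/10551) = 801/1000 ≈ 0.801000
step 7 [7y] swap r/1=2382/60373: DF=(1 − 2382/60373·(0.971200+0.934200+0.897100+0.858400+0.813600+0.801000))/(1+2382/60373) = 3809/5000 ≈ 0.761800

1 1 607/625
2 2 4671/5000
3 3 8971/10000
4 4 1073/1250
5 5 1017/1250
6 6 801/1000
7 7 3809/5000
DF(7y) is solved at step 7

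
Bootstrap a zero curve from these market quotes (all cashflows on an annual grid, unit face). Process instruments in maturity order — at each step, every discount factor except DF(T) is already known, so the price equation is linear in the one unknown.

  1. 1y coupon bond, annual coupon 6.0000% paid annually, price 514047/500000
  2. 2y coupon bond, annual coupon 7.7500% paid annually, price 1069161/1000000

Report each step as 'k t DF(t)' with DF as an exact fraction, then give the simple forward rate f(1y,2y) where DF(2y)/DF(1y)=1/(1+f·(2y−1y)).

1 1 9699/10000
2 2 369/400
f(1y,2y) = ((9699/10000)/(369/400) − 1)/(1) = 158/3075 ≈ 5.1382%

step 1 [1y] bond c/1=3/50: DF=(514047/500000 − 3/50·(0))/(1+3/50) = 9699/10000 ≈ 0.969900
step 2 [2y] bond c/1=31/400: DF=(1069161/1000000 − 31/400·(0.969900))/(1+31/400) = 369/400 ≈ 0.922500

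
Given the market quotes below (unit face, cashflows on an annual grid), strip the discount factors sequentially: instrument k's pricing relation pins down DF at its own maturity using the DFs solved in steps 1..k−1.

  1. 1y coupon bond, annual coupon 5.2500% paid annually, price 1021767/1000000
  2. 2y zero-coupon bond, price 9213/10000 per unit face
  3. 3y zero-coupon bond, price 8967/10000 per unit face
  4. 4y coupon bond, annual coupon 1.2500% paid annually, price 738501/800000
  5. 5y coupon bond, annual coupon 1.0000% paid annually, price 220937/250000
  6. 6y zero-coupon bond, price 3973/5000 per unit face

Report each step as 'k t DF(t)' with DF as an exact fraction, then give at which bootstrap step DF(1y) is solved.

1 1 2427/2500
2 2 9213/10000
3 3 8967/10000
4 4 8773/10000
5 5 8387/10000
6 6 3973/5000
DF(1y) is solved at step 1

step 1 [1y] bond c/1=21/400: DF=(1021767/1000000 − 21/400·(0))/(1+21/400) = 2427/2500 ≈ 0.970800
step 2 [2y] zero: DF = P = 9213/10000 ≈ 0.921300
step 3 [3y] zero: DF = P = 8967/10000 ≈ 0.896700
step 4 [4y] bond c/1=1/80: DF=(738501/800000 − 1/80·(0.970800+0.921300+0.896700))/(1+1/80) = 8773/10000 ≈ 0.877300
step 5 [5y] bond c/1=1/100: DF=(220937/250000 − 1/100·(0.970800+0.921300+0.896700+0.877300))/(1+1/100) = 8387/10000 ≈ 0.838700
step 6 [6y] zero: DF = P = 3973/5000 ≈ 0.794600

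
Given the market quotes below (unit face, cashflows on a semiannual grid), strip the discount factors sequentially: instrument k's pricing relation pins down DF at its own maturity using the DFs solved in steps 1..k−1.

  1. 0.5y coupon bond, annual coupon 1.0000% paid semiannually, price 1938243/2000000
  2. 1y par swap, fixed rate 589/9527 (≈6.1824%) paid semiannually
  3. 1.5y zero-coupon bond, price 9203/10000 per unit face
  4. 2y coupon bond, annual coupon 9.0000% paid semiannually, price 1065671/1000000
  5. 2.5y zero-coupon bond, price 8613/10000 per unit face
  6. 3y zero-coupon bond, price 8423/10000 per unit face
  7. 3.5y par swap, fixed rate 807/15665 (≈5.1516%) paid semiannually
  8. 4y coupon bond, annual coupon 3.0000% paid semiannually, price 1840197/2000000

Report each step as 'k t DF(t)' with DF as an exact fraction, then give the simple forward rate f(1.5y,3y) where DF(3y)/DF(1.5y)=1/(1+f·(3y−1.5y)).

1 1/2 9643/10000
2 1 9411/10000
3 3/2 9203/10000
4 2 8981/10000
5 5/2 8613/10000
6 3 8423/10000
7 7/2 4193/5000
8 4 8139/10000
f(1.5y,3y) = ((9203/10000)/(8423/10000) − 1)/(3/2) = 520/8423 ≈ 6.1736%

step 1 [0.5y] bond c/2=1/200: DF=(1938243/2000000 − 1/200·(0))/(1+1/200) = 9643/10000 ≈ 0.964300
step 2 [1y] swap r/2=589/19054: DF=(1 − 589/19054·(0.964300))/(1+589/19054) = 9411/10000 ≈ 0.941100
step 3 [1.5y] zero: DF = P = 9203/10000 ≈ 0.920300
step 4 [2y] bond c/2=9/200: DF=(1065671/1000000 − 9/200·(0.964300+0.941100+0.920300))/(1+9/200) = 8981/10000 ≈ 0.898100
step 5 [2.5y] zero: DF = P = 8613/10000 ≈ 0.861300
step 6 [3y] zero: DF = P = 8423/10000 ≈ 0.842300
step 7 [3.5y] swap r/2=807/31330: DF=(1 − 807/31330·(0.964300+0.941100+0.920300+0.898100+0.861300+0.842300))/(1+807/31330) = 4193/5000 ≈ 0.838600
step 8 [4y] bond c/2=3/200: DF=(1840197/2000000 − 3/200·(0.964300+0.941100+0.920300+0.898100+0.861300+0.842300+0.838600))/(1+3/200) = 8139/10000 ≈ 0.813900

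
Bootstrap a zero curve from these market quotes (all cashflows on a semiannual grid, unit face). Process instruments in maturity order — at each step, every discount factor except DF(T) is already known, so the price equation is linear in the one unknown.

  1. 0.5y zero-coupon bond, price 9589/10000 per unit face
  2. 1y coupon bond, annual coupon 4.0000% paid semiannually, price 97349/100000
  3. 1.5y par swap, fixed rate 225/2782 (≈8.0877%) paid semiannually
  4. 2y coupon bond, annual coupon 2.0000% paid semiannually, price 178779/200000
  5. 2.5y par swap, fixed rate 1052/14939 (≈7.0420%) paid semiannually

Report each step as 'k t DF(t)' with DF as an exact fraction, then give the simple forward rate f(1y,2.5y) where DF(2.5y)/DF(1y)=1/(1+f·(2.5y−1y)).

1 1/2 9589/10000
2 1 2339/2500
3 3/2 71/80
4 2 343/400
5 5/2 4211/5000
f(1y,2.5y) = ((2339/2500)/(4211/5000) − 1)/(3/2) = 934/12633 ≈ 7.3933%

step 1 [0.5y] zero: DF = P = 9589/10000 ≈ 0.958900
step 2 [1y] bond c/2=1/50: DF=(97349/100000 − 1/50·(0.958900))/(1+1/50) = 2339/2500 ≈ 0.935600
step 3 [1.5y] swap r/2=225/5564: DF=(1 − 225/5564·(0.958900+0.935600))/(1+225/5564) = 71/80 ≈ 0.887500
step 4 [2y] bond c/2=1/100: DF=(178779/200000 − 1/100·(0.958900+0.935600+0.887500))/(1+1/100) = 343/400 ≈ 0.857500
step 5 [2.5y] swap r/2=526/14939: DF=(1 − 526/14939·(0.958900+0.935600+0.887500+0.857500))/(1+526/14939) = 4211/5000 ≈ 0.842200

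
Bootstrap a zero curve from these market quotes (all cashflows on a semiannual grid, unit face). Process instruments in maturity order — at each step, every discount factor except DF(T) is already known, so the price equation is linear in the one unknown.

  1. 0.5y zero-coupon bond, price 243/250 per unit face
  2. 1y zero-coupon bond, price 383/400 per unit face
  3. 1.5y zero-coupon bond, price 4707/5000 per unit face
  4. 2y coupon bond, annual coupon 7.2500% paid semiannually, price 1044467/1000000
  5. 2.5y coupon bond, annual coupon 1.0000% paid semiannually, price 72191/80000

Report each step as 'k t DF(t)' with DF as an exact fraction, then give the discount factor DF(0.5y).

step 1 [0.5y] zero: DF = P = 243/250 ≈ 0.972000
step 2 [1y] zero: DF = P = 383/400 ≈ 0.957500
step 3 [1.5y] zero: DF = P = 4707/5000 ≈ 0.941400
step 4 [2y] bond c/2=29/800: DF=(1044467/1000000 − 29/800·(0.972000+0.957500+0.941400))/(1+29/800) = 363/400 ≈ 0.907500
step 5 [2.5y] bond c/2=1/200: DF=(72191/80000 − 1/200·(0.972000+0.957500+0.941400+0.907500))/(1+1/200) = 8791/10000 ≈ 0.879100

1 1/2 243/250
2 1 383/400
3 3/2 4707/5000
4 2 363/400
5 5/2 8791/10000
DF(0.5y) = 243/250 ≈ 0.972000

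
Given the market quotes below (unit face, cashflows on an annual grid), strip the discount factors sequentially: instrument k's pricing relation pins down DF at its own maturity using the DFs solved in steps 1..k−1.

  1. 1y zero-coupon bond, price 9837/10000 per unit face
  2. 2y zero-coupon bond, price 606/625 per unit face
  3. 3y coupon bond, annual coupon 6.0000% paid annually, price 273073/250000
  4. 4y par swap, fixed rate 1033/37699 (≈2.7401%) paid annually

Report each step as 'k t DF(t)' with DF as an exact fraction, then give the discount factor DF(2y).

step 1 [1y] zero: DF = P = 9837/10000 ≈ 0.983700
step 2 [2y] zero: DF = P = 606/625 ≈ 0.969600
step 3 [3y] bond c/1=3/50: DF=(273073/250000 − 3/50·(0.983700+0.969600))/(1+3/50) = 9199/10000 ≈ 0.919900
step 4 [4y] swap r/1=1033/37699: DF=(1 − 1033/37699·(0.983700+0.969600+0.919900))/(1+1033/37699) = 8967/10000 ≈ 0.896700

1 1 9837/10000
2 2 606/625
3 3 9199/10000
4 4 8967/10000
DF(2y) = 606/625 ≈ 0.969600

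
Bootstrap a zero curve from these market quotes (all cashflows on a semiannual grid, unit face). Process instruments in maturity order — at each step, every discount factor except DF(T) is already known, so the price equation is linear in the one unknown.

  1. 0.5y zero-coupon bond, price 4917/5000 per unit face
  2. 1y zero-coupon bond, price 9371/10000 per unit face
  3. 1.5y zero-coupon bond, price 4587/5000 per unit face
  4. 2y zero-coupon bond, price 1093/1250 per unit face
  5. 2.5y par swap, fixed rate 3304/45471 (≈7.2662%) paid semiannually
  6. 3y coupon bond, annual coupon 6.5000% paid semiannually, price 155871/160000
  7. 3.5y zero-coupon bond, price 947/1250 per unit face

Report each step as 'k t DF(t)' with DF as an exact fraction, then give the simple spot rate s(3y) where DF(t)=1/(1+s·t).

step 1 [0.5y] zero: DF = P = 4917/5000 ≈ 0.983400
step 2 [1y] zero: DF = P = 9371/10000 ≈ 0.937100
step 3 [1.5y] zero: DF = P = 4587/5000 ≈ 0.917400
step 4 [2y] zero: DF = P = 1093/1250 ≈ 0.874400
step 5 [2.5y] swap r/2=1652/45471: DF=(1 − 1652/45471·(0.983400+0.937100+0.917400+0.874400))/(1+1652/45471) = 2087/2500 ≈ 0.834800
step 6 [3y] bond c/2=13/400: DF=(155871/160000 − 13/400·(0.983400+0.937100+0.917400+0.874400+0.834800))/(1+13/400) = 2001/2500 ≈ 0.800400
step 7 [3.5y] zero: DF = P = 947/1250 ≈ 0.757600

1 1/2 4917/5000
2 1 9371/10000
3 3/2 4587/5000
4 2 1093/1250
5 5/2 2087/2500
6 3 2001/2500
7 7/2 947/1250
s(3y) = (1/(2001/2500) − 1)/(3) = 499/6003 ≈ 8.3125%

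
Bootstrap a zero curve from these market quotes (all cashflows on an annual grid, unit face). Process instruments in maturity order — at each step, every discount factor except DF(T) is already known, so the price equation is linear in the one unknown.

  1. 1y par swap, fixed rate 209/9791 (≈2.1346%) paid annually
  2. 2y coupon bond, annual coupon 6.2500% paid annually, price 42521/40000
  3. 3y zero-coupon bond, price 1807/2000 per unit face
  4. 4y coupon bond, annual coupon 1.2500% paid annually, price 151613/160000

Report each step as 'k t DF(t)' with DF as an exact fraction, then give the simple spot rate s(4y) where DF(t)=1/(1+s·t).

1 1 9791/10000
2 2 9429/10000
3 3 1807/2000
4 4 901/1000
s(4y) = (1/(901/1000) − 1)/(4) = 99/3604 ≈ 2.7469%

step 1 [1y] swap r/1=209/9791: DF=(1 − 209/9791·(0))/(1+209/9791) = 9791/10000 ≈ 0.979100
step 2 [2y] bond c/1=1/16: DF=(42521/40000 − 1/16·(0.979100))/(1+1/16) = 9429/10000 ≈ 0.942900
step 3 [3y] zero: DF = P = 1807/2000 ≈ 0.903500
step 4 [4y] bond c/1=1/80: DF=(151613/160000 − 1/80·(0.979100+0.942900+0.903500))/(1+1/80) = 901/1000 ≈ 0.901000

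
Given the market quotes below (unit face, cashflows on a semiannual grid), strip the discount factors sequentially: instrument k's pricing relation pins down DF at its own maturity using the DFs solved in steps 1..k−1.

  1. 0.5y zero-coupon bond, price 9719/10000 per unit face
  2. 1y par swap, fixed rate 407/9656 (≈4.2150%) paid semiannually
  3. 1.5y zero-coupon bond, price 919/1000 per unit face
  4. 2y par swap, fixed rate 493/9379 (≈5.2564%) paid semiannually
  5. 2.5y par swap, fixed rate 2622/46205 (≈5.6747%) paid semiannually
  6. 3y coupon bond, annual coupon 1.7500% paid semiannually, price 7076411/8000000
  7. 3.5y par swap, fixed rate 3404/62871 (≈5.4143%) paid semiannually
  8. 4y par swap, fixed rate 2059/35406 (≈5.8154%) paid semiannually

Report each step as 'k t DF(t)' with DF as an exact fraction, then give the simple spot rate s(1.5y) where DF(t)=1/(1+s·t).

1 1/2 9719/10000
2 1 9593/10000
3 3/2 919/1000
4 2 4507/5000
5 5/2 8689/10000
6 3 523/625
7 7/2 4149/5000
8 4 7941/10000
s(1.5y) = (1/(919/1000) − 1)/(3/2) = 54/919 ≈ 5.8760%

step 1 [0.5y] zero: DF = P = 9719/10000 ≈ 0.971900
step 2 [1y] swap r/2=407/19312: DF=(1 − 407/19312·(0.971900))/(1+407/19312) = 9593/10000 ≈ 0.959300
step 3 [1.5y] zero: DF = P = 919/1000 ≈ 0.919000
step 4 [2y] swap r/2=493/18758: DF=(1 − 493/18758·(0.971900+0.959300+0.919000))/(1+493/18758) = 4507/5000 ≈ 0.901400
step 5 [2.5y] swap r/2=1311/46205: DF=(1 − 1311/46205·(0.971900+0.959300+0.919000+0.901400))/(1+1311/46205) = 8689/10000 ≈ 0.868900
step 6 [3y] bond c/2=7/800: DF=(7076411/8000000 − 7/800·(0.971900+0.959300+0.919000+0.901400+0.868900))/(1+7/800) = 523/625 ≈ 0.836800
step 7 [3.5y] swap r/2=1702/62871: DF=(1 − 1702/62871·(0.971900+0.959300+0.919000+0.901400+0.868900+0.836800))/(1+1702/62871) = 4149/5000 ≈ 0.829800
step 8 [4y] swap r/2=2059/70812: DF=(1 − 2059/70812·(0.971900+0.959300+0.919000+0.901400+0.868900+0.836800+0.829800))/(1+2059/70812) = 7941/10000 ≈ 0.794100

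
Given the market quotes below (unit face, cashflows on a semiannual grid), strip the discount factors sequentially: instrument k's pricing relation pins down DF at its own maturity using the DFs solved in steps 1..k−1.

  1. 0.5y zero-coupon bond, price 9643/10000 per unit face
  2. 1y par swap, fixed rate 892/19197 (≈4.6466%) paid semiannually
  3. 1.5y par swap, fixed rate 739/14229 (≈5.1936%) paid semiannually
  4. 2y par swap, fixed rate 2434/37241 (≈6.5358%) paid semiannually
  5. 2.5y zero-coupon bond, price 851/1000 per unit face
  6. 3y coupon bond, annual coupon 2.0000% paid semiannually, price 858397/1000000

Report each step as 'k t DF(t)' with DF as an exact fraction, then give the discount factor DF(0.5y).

step 1 [0.5y] zero: DF = P = 9643/10000 ≈ 0.964300
step 2 [1y] swap r/2=446/19197: DF=(1 − 446/19197·(0.964300))/(1+446/19197) = 4777/5000 ≈ 0.955400
step 3 [1.5y] swap r/2=739/28458: DF=(1 − 739/28458·(0.964300+0.955400))/(1+739/28458) = 9261/10000 ≈ 0.926100
step 4 [2y] swap r/2=1217/37241: DF=(1 − 1217/37241·(0.964300+0.955400+0.926100))/(1+1217/37241) = 8783/10000 ≈ 0.878300
step 5 [2.5y] zero: DF = P = 851/1000 ≈ 0.851000
step 6 [3y] bond c/2=1/100: DF=(858397/1000000 − 1/100·(0.964300+0.955400+0.926100+0.878300+0.851000))/(1+1/100) = 4023/5000 ≈ 0.804600

1 1/2 9643/10000
2 1 4777/5000
3 3/2 9261/10000
4 2 8783/10000
5 5/2 851/1000
6 3 4023/5000
DF(0.5y) = 9643/10000 ≈ 0.964300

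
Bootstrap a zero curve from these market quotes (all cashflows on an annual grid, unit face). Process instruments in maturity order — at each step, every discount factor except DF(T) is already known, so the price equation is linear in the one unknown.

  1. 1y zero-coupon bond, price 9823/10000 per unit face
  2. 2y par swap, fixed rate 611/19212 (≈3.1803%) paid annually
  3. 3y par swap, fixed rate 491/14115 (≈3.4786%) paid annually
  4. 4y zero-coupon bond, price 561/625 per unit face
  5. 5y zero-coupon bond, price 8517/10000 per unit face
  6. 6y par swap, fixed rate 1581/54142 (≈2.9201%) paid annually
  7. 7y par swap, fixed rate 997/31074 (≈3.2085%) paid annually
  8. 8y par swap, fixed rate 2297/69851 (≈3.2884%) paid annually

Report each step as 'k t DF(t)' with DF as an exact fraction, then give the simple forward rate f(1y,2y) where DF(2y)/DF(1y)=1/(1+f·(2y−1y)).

step 1 [1y] zero: DF = P = 9823/10000 ≈ 0.982300
step 2 [2y] swap r/1=611/19212: DF=(1 − 611/19212·(0.982300))/(1+611/19212) = 9389/10000 ≈ 0.938900
step 3 [3y] swap r/1=491/14115: DF=(1 − 491/14115·(0.982300+0.938900))/(1+491/14115) = 4509/5000 ≈ 0.901800
step 4 [4y] zero: DF = P = 561/625 ≈ 0.897600
step 5 [5y] zero: DF = P = 8517/10000 ≈ 0.851700
step 6 [6y] swap r/1=1581/54142: DF=(1 − 1581/54142·(0.982300+0.938900+0.901800+0.897600+0.851700))/(1+1581/54142) = 8419/10000 ≈ 0.841900
step 7 [7y] swap r/1=997/31074: DF=(1 − 997/31074·(0.982300+0.938900+0.901800+0.897600+0.851700+0.841900))/(1+997/31074) = 4003/5000 ≈ 0.800600
step 8 [8y] swap r/1=2297/69851: DF=(1 − 2297/69851·(0.982300+0.938900+0.901800+0.897600+0.851700+0.841900+0.800600))/(1+2297/69851) = 7703/10000 ≈ 0.770300

1 1 9823/10000
2 2 9389/10000
3 3 4509/5000
4 4 561/625
5 5 8517/10000
6 6 8419/10000
7 7 4003/5000
8 8 7703/10000
f(1y,2y) = ((9823/10000)/(9389/10000) − 1)/(1) = 434/9389 ≈ 4.6224%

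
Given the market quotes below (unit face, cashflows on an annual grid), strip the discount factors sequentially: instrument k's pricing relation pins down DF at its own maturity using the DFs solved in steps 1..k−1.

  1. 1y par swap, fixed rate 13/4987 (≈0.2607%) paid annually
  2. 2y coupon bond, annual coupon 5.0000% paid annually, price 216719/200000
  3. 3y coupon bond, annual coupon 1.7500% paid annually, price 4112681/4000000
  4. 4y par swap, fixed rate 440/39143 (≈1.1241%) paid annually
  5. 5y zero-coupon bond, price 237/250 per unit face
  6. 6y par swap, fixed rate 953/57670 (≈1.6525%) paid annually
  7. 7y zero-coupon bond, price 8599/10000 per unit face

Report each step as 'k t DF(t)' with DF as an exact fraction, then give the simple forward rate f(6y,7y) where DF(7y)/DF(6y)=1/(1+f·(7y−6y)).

1 1 4987/5000
2 2 1969/2000
3 3 2441/2500
4 4 239/250
5 5 237/250
6 6 9047/10000
7 7 8599/10000
f(6y,7y) = ((9047/10000)/(8599/10000) − 1)/(1) = 448/8599 ≈ 5.2099%

step 1 [1y] swap r/1=13/4987: DF=(1 − 13/4987·(0))/(1+13/4987) = 4987/5000 ≈ 0.997400
step 2 [2y] bond c/1=1/20: DF=(216719/200000 − 1/20·(0.997400))/(1+1/20) = 1969/2000 ≈ 0.984500
step 3 [3y] bond c/1=7/400: DF=(4112681/4000000 − 7/400·(0.997400+0.984500))/(1+7/400) = 2441/2500 ≈ 0.976400
step 4 [4y] swap r/1=440/39143: DF=(1 − 440/39143·(0.997400+0.984500+0.976400))/(1+440/39143) = 239/250 ≈ 0.956000
step 5 [5y] zero: DF = P = 237/250 ≈ 0.948000
step 6 [6y] swap r/1=953/57670: DF=(1 − 953/57670·(0.997400+0.984500+0.976400+0.956000+0.948000))/(1+953/57670) = 9047/10000 ≈ 0.904700
step 7 [7y] zero: DF = P = 8599/10000 ≈ 0.859900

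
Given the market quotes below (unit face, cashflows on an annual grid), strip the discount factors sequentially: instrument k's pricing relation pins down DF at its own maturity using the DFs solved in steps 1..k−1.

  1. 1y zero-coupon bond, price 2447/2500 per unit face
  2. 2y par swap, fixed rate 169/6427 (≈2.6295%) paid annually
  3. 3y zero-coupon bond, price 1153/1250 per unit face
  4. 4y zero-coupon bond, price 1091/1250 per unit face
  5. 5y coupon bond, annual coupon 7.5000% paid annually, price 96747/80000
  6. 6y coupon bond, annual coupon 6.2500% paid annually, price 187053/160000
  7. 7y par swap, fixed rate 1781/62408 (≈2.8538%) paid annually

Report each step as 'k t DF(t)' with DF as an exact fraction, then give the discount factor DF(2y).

step 1 [1y] zero: DF = P = 2447/2500 ≈ 0.978800
step 2 [2y] swap r/1=169/6427: DF=(1 − 169/6427·(0.978800))/(1+169/6427) = 9493/10000 ≈ 0.949300
step 3 [3y] zero: DF = P = 1153/1250 ≈ 0.922400
step 4 [4y] zero: DF = P = 1091/1250 ≈ 0.872800
step 5 [5y] bond c/1=3/40: DF=(96747/80000 − 3/40·(0.978800+0.949300+0.922400+0.872800))/(1+3/40) = 2163/2500 ≈ 0.865200
step 6 [6y] bond c/1=1/16: DF=(187053/160000 − 1/16·(0.978800+0.949300+0.922400+0.872800+0.865200))/(1+1/16) = 519/625 ≈ 0.830400
step 7 [7y] swap r/1=1781/62408: DF=(1 − 1781/62408·(0.978800+0.949300+0.922400+0.872800+0.865200+0.830400))/(1+1781/62408) = 8219/10000 ≈ 0.821900

1 1 2447/2500
2 2 9493/10000
3 3 1153/1250
4 4 1091/1250
5 5 2163/2500
6 6 519/625
7 7 8219/10000
DF(2y) = 9493/10000 ≈ 0.949300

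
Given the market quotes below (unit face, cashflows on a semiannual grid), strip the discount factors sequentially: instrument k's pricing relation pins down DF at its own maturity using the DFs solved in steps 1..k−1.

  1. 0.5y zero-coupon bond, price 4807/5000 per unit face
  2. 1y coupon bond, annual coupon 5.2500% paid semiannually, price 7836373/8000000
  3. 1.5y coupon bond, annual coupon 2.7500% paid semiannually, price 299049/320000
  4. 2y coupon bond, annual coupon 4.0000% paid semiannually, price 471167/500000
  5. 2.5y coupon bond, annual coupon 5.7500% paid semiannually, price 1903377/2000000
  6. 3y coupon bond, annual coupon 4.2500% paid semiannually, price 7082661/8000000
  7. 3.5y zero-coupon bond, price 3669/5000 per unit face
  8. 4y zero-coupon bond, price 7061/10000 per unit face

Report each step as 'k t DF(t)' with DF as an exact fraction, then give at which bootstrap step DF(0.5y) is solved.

step 1 [0.5y] zero: DF = P = 4807/5000 ≈ 0.961400
step 2 [1y] bond c/2=21/800: DF=(7836373/8000000 − 21/800·(0.961400))/(1+21/800) = 9299/10000 ≈ 0.929900
step 3 [1.5y] bond c/2=11/800: DF=(299049/320000 − 11/800·(0.961400+0.929900))/(1+11/800) = 4481/5000 ≈ 0.896200
step 4 [2y] bond c/2=1/50: DF=(471167/500000 − 1/50·(0.961400+0.929900+0.896200))/(1+1/50) = 2173/2500 ≈ 0.869200
step 5 [2.5y] bond c/2=23/800: DF=(1903377/2000000 − 23/800·(0.961400+0.929900+0.896200+0.869200))/(1+23/800) = 8229/10000 ≈ 0.822900
step 6 [3y] bond c/2=17/800: DF=(7082661/8000000 − 17/800·(0.961400+0.929900+0.896200+0.869200+0.822900))/(1+17/800) = 7737/10000 ≈ 0.773700
step 7 [3.5y] zero: DF = P = 3669/5000 ≈ 0.733800
step 8 [4y] zero: DF = P = 7061/10000 ≈ 0.706100

1 1/2 4807/5000
2 1 9299/10000
3 3/2 4481/5000
4 2 2173/2500
5 5/2 8229/10000
6 3 7737/10000
7 7/2 3669/5000
8 4 7061/10000
DF(0.5y) is solved at step 1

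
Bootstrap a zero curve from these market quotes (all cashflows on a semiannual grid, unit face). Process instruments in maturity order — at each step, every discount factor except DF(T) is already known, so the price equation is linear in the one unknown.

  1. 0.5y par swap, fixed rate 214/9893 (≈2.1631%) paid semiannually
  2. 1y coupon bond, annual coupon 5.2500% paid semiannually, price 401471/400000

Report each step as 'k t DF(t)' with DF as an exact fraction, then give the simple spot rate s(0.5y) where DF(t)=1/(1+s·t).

step 1 [0.5y] swap r/2=107/9893: DF=(1 − 107/9893·(0))/(1+107/9893) = 9893/10000 ≈ 0.989300
step 2 [1y] bond c/2=21/800: DF=(401471/400000 − 21/800·(0.989300))/(1+21/800) = 9527/10000 ≈ 0.952700

1 1/2 9893/10000
2 1 9527/10000
s(0.5y) = (1/(9893/10000) − 1)/(1/2) = 214/9893 ≈ 2.1631%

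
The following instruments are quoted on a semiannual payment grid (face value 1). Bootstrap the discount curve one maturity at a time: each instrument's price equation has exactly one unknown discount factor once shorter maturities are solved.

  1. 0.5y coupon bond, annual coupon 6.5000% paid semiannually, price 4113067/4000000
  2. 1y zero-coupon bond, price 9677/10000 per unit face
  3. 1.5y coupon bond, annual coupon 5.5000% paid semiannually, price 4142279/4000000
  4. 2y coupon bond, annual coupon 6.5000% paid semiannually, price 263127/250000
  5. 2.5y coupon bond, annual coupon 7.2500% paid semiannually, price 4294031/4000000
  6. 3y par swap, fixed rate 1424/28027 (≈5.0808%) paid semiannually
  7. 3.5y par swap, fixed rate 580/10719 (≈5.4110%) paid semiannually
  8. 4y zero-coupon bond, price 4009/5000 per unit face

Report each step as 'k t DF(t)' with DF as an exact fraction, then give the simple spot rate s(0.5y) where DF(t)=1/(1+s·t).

step 1 [0.5y] bond c/2=13/400: DF=(4113067/4000000 − 13/400·(0))/(1+13/400) = 9959/10000 ≈ 0.995900
step 2 [1y] zero: DF = P = 9677/10000 ≈ 0.967700
step 3 [1.5y] bond c/2=11/400: DF=(4142279/4000000 − 11/400·(0.995900+0.967700))/(1+11/400) = 9553/10000 ≈ 0.955300
step 4 [2y] bond c/2=13/400: DF=(263127/250000 − 13/400·(0.995900+0.967700+0.955300))/(1+13/400) = 371/400 ≈ 0.927500
step 5 [2.5y] bond c/2=29/800: DF=(4294031/4000000 − 29/800·(0.995900+0.967700+0.955300+0.927500))/(1+29/800) = 4507/5000 ≈ 0.901400
step 6 [3y] swap r/2=712/28027: DF=(1 − 712/28027·(0.995900+0.967700+0.955300+0.927500+0.901400))/(1+712/28027) = 536/625 ≈ 0.857600
step 7 [3.5y] swap r/2=290/10719: DF=(1 − 290/10719·(0.995900+0.967700+0.955300+0.927500+0.901400+0.857600))/(1+290/10719) = 413/500 ≈ 0.826000
step 8 [4y] zero: DF = P = 4009/5000 ≈ 0.801800

1 1/2 9959/10000
2 1 9677/10000
3 3/2 9553/10000
4 2 371/400
5 5/2 4507/5000
6 3 536/625
7 7/2 413/500
8 4 4009/5000
s(0.5y) = (1/(9959/10000) − 1)/(1/2) = 82/9959 ≈ 0.8234%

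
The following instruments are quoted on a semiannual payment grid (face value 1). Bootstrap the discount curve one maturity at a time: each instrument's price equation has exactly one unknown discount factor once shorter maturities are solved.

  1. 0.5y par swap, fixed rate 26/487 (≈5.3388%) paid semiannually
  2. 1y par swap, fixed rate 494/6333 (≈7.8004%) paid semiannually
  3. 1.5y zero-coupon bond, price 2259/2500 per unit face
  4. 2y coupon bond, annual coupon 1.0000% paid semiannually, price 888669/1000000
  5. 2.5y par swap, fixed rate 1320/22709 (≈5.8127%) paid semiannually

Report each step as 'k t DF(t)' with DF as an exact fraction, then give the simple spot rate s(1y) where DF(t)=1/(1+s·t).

1 1/2 487/500
2 1 9259/10000
3 3/2 2259/2500
4 2 8703/10000
5 5/2 217/250
s(1y) = (1/(9259/10000) − 1)/(1) = 741/9259 ≈ 8.0030%

step 1 [0.5y] swap r/2=13/487: DF=(1 − 13/487·(0))/(1+13/487) = 487/500 ≈ 0.974000
step 2 [1y] swap r/2=247/6333: DF=(1 − 247/6333·(0.974000))/(1+247/6333) = 9259/10000 ≈ 0.925900
step 3 [1.5y] zero: DF = P = 2259/2500 ≈ 0.903600
step 4 [2y] bond c/2=1/200: DF=(888669/1000000 − 1/200·(0.974000+0.925900+0.903600))/(1+1/200) = 8703/10000 ≈ 0.870300
step 5 [2.5y] swap r/2=660/22709: DF=(1 − 660/22709·(0.974000+0.925900+0.903600+0.870300))/(1+660/22709) = 217/250 ≈ 0.868000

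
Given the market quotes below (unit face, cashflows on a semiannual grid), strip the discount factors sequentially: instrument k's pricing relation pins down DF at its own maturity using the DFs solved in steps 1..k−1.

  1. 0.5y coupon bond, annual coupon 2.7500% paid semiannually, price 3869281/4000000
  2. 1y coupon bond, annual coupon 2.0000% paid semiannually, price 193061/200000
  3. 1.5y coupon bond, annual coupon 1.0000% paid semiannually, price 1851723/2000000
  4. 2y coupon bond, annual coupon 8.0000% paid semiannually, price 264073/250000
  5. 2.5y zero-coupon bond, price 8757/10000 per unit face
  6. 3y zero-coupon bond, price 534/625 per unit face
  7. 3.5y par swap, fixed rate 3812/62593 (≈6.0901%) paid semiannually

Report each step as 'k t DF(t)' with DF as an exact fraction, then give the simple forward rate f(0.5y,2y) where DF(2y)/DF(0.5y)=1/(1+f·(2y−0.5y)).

1 1/2 4771/5000
2 1 9463/10000
3 3/2 4559/5000
4 2 363/400
5 5/2 8757/10000
6 3 534/625
7 7/2 4047/5000
f(0.5y,2y) = ((4771/5000)/(363/400) − 1)/(3/2) = 934/27225 ≈ 3.4307%

step 1 [0.5y] bond c/2=11/800: DF=(3869281/4000000 − 11/800·(0))/(1+11/800) = 4771/5000 ≈ 0.954200
step 2 [1y] bond c/2=1/100: DF=(193061/200000 − 1/100·(0.954200))/(1+1/100) = 9463/10000 ≈ 0.946300
step 3 [1.5y] bond c/2=1/200: DF=(1851723/2000000 − 1/200·(0.954200+0.946300))/(1+1/200) = 4559/5000 ≈ 0.911800
step 4 [2y] bond c/2=1/25: DF=(264073/250000 − 1/25·(0.954200+0.946300+0.911800))/(1+1/25) = 363/400 ≈ 0.907500
step 5 [2.5y] zero: DF = P = 8757/10000 ≈ 0.875700
step 6 [3y] zero: DF = P = 534/625 ≈ 0.854400
step 7 [3.5y] swap r/2=1906/62593: DF=(1 − 1906/62593·(0.954200+0.946300+0.911800+0.907500+0.875700+0.854400))/(1+1906/62593) = 4047/5000 ≈ 0.809400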